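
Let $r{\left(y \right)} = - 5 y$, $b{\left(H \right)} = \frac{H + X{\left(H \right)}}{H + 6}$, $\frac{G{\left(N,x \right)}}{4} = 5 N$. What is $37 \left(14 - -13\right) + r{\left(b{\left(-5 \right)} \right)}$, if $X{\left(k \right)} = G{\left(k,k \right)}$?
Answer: $1524$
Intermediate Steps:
$G{\left(N,x \right)} = 20 N$ ($G{\left(N,x \right)} = 4 \cdot 5 N = 20 N$)
$X{\left(k \right)} = 20 k$
$b{\left(H \right)} = \frac{21 H}{6 + H}$ ($b{\left(H \right)} = \frac{H + 20 H}{H + 6} = \frac{21 H}{6 + H}$)
$37 \left(14 - -13\right) + r{\left(b{\left(-5 \right)} \right)} = 37 \left(14 - -13\right) - 5 \cdot 21 \left(-5\right) \frac{1}{6 - 5} = 37 \left(14 + 13\right) - 5 \cdot 21 \left(-5\right) 1^{-1} = 37 \cdot 27 - 5 \cdot 21 \left(-5\right) 1 = 999 - -525 = 999 + 525 = 1524$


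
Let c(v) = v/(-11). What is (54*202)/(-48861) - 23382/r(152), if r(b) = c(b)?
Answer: 698082717/412604 ≈ 1691.9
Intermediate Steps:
c(v) = -v/11 (c(v) = v*(-1/11) = -v/11)
r(b) = -b/11
(54*202)/(-48861) - 23382/r(152) = (54*202)/(-48861) - 23382/((-1/11*152)) = 10908*(-1/48861) - 23382/(-152/11) = -1212/5429 - 23382*(-11/152) = -1212/5429 + 128601/76 = 698082717/412604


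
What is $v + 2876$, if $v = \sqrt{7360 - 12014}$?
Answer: $2876 + i \sqrt{4654} \approx 2876.0 + 68.22 i$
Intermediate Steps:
$v = i \sqrt{4654}$ ($v = \sqrt{-4654} = i \sqrt{4654} \approx 68.22 i$)
$v + 2876 = i \sqrt{4654} + 2876 = 2876 + i \sqrt{4654}$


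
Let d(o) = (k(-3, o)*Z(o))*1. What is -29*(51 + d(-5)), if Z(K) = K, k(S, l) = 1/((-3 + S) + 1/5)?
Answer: -1504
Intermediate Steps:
k(S, l) = 1/(-14/5 + S) (k(S, l) = 1/((-3 + S) + 1/5) = 1/(-14/5 + S))
d(o) = -5*o/29 (d(o) = ((5/(-14 + 5*(-3)))*o)*1 = ((5/(-14 - 15))*o)*1 = ((5/(-29))*o)*1 = ((5*(-1/29))*o)*1 = -5*o/29*1 = -5*o/29)
-29*(51 + d(-5)) = -29*(51 - 5/29*(-5)) = -29*(51 + 25/29) = -29*1504/29 = -1504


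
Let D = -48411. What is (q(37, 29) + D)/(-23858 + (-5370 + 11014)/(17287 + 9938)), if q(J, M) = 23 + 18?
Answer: 658436625/324764203 ≈ 2.0274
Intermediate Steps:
q(J, M) = 41
(q(37, 29) + D)/(-23858 + (-5370 + 11014)/(17287 + 9938)) = (41 - 48411)/(-23858 + (-5370 + 11014)/(17287 + 9938)) = -48370/(-23858 + 5644/27225) = -48370/(-649528406/27225) = -48370*(-27225/649528406) = 658436625/324764203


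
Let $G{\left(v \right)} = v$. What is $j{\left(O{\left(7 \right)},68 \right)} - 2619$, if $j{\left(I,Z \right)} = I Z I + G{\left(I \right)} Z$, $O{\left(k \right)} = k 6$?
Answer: $120189$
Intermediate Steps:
$O{\left(k \right)} = 6 k$
$j{\left(I,Z \right)} = I Z + Z I^{2}$ ($j{\left(I,Z \right)} = I Z I + I Z = Z I^{2} + I Z = I Z + Z I^{2}$)
$j{\left(O{\left(7 \right)},68 \right)} - 2619 = 6 \cdot 7 \cdot 68 \left(1 + 6 \cdot 7\right) - 2619 = 42 \cdot 68 \left(1 + 42\right) - 2619 = 42 \cdot 68 \cdot 43 - 2619 = 122808 - 2619 = 120189$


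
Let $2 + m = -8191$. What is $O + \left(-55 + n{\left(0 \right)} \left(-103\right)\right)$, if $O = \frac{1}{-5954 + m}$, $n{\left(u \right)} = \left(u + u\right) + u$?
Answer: $- \frac{778086}{14147} \approx -55.0$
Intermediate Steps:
$m = -8193$ ($m = -2 - 8191 = -8193$)
$n{\left(u \right)} = 3 u$ ($n{\left(u \right)} = 2 u + u = 3 u$)
$O = - \frac{1}{14147}$ ($O = \frac{1}{-5954 - 8193} = \frac{1}{-14147} = - \frac{1}{14147} \approx -7.0686 \cdot 10^{-5}$)
$O + \left(-55 + n{\left(0 \right)} \left(-103\right)\right) = - \frac{1}{14147} - \left(55 - 3 \cdot 0 \left(-103\right)\right) = - \frac{1}{14147} + \left(-55 + 0 \left(-103\right)\right) = - \frac{1}{14147} + \left(-55 + 0\right) = - \frac{1}{14147} - 55 = - \frac{778086}{14147}$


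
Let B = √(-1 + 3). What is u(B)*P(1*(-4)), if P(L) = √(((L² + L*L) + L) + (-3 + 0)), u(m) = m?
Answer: 5*√2 ≈ 7.0711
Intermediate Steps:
B = √2 ≈ 1.4142
P(L) = √(-3 + L + 2*L²) (P(L) = √(((L² + L²) + L) - 3) = √((2*L² + L) - 3) = √((L + 2*L²) - 3) = √(-3 + L + 2*L²))
u(B)*P(1*(-4)) = √2*√(-3 + 1*(-4) + 2*(1*(-4))²) = √2*√(-3 - 4 + 2*(-4)²) = √2*√(-3 - 4 + 2*16) = √2*√(-3 - 4 + 32) = √2*√25 = √2*5 = 5*√2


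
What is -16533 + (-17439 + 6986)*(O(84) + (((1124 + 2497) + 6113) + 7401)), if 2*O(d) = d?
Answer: -179567714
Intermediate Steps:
O(d) = d/2
-16533 + (-17439 + 6986)*(O(84) + (((1124 + 2497) + 6113) + 7401)) = -16533 + (-17439 + 6986)*((1/2)*84 + (((1124 + 2497) + 6113) + 7401)) = -16533 - 10453*(42 + ((3621 + 6113) + 7401)) = -16533 - 10453*(42 + (9734 + 7401)) = -16533 - 10453*(42 + 17135) = -16533 - 10453*17177 = -16533 - 179551181 = -179567714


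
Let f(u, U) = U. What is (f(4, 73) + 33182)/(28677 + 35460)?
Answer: 11085/21379 ≈ 0.51850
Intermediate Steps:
(f(4, 73) + 33182)/(28677 + 35460) = (73 + 33182)/(28677 + 35460) = 33255/64137 = 33255*(1/64137) = 11085/21379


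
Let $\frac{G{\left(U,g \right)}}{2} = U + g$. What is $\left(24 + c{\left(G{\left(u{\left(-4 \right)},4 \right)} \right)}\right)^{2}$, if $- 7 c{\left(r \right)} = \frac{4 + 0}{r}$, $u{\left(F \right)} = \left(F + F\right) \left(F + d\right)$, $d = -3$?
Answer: $\frac{25391521}{44100} \approx 575.77$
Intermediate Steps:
$u{\left(F \right)} = 2 F \left(-3 + F\right)$ ($u{\left(F \right)} = \left(F + F\right) \left(F - 3\right) = 2 F \left(-3 + F\right)$)
$G{\left(U,g \right)} = 2 U + 2 g$ ($G{\left(U,g \right)} = 2 \left(U + g\right) = 2 U + 2 g$)
$c{\left(r \right)} = - \frac{4}{7 r}$ ($c{\left(r \right)} = - \frac{\left(4 + 0\right) \frac{1}{r}}{7} = - \frac{4 \frac{1}{r}}{7} = - \frac{4}{7 r}$)
$\left(24 + c{\left(G{\left(u{\left(-4 \right)},4 \right)} \right)}\right)^{2} = \left(24 - \frac{4}{7 \left(2 \cdot 2 \left(-4\right) \left(-3 - 4\right) + 2 \cdot 4\right)}\right)^{2} = \left(24 - \frac{4}{7 \left(2 \cdot 2 \left(-4\right) \left(-7\right) + 8\right)}\right)^{2} = \left(24 - \frac{4}{7 \left(2 \cdot 56 + 8\right)}\right)^{2} = \left(24 - \frac{4}{7 \left(112 + 8\right)}\right)^{2} = \left(24 - \frac{4}{7 \cdot 120}\right)^{2} = \left(24 - \frac{1}{210}\right)^{2} = \left(\frac{5039}{210}\right)^{2} = \frac{25391521}{44100}$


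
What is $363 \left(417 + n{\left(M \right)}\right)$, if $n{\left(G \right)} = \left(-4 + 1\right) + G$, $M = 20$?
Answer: $157542$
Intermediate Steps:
$n{\left(G \right)} = -3 + G$
$363 \left(417 + n{\left(M \right)}\right) = 363 \left(417 + \left(-3 + 20\right)\right) = 363 \left(417 + 17\right) = 363 \cdot 434 = 157542$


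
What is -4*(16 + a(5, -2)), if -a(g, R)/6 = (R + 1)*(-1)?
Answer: -40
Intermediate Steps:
a(g, R) = 6 + 6*R (a(g, R) = -6*(R + 1)*(-1) = -6*(1 + R)*(-1) = -6*(-1 - R) = 6 + 6*R)
-4*(16 + a(5, -2)) = -4*(16 + (6 + 6*(-2))) = -4*(16 + (6 - 12)) = -4*(16 - 6) = -4*10 = -40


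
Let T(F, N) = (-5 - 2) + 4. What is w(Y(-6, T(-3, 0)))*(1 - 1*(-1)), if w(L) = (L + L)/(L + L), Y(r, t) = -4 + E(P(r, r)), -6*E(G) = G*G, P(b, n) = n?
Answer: 2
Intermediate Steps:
T(F, N) = -3 (T(F, N) = -7 + 4 = -3)
E(G) = -G²/6 (E(G) = -G*G/6 = -G²/6)
Y(r, t) = -4 - r²/6
w(L) = 1 (w(L) = (2*L)/((2*L)) = (2*L)*(1/(2*L)) = 1)
w(Y(-6, T(-3, 0)))*(1 - 1*(-1)) = 1*(1 - 1*(-1)) = 1*(1 + 1) = 1*2 = 2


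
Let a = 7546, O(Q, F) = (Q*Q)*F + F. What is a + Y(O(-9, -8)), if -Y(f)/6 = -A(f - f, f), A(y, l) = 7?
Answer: 7588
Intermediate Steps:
O(Q, F) = F + F*Q² (O(Q, F) = Q²*F + F = F*Q² + F = F + F*Q²)
Y(f) = 42 (Y(f) = -(-6)*7 = -6*(-7) = 42)
a + Y(O(-9, -8)) = 7546 + 42 = 7588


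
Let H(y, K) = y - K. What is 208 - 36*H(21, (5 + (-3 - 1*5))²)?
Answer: -224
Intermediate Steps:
208 - 36*H(21, (5 + (-3 - 1*5))²) = 208 - 36*(21 - (5 + (-3 - 1*5))²) = 208 - 36*(21 - (5 + (-3 - 5))²) = 208 - 36*(21 - (5 - 8)²) = 208 - 36*(21 - 1*(-3)²) = 208 - 36*(21 - 1*9) = 208 - 36*(21 - 9) = 208 - 36*12 = 208 - 432 = -224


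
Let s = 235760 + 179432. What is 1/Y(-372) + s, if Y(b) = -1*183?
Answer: 75980135/183 ≈ 4.1519e+5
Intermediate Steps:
Y(b) = -183
s = 415192
1/Y(-372) + s = 1/(-183) + 415192 = -1/183 + 415192 = 75980135/183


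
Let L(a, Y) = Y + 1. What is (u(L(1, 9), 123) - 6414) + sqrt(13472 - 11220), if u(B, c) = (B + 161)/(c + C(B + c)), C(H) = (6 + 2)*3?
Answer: -314229/49 + 2*sqrt(563) ≈ -6365.4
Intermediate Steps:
L(a, Y) = 1 + Y
C(H) = 24 (C(H) = 8*3 = 24)
u(B, c) = (161 + B)/(24 + c) (u(B, c) = (B + 161)/(c + 24) = (161 + B)/(24 + c))
(u(L(1, 9), 123) - 6414) + sqrt(13472 - 11220) = ((161 + (1 + 9))/(24 + 123) - 6414) + sqrt(13472 - 11220) = ((161 + 10)/147 - 6414) + sqrt(2252) = ((1/147)*171 - 6414) + 2*sqrt(563) = (57/49 - 6414) + 2*sqrt(563) = -314229/49 + 2*sqrt(563)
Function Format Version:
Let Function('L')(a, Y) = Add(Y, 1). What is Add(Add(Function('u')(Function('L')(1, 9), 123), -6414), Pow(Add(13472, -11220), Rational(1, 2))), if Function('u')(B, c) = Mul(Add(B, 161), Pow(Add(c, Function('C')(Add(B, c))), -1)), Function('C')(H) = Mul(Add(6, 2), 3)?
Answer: Add(Rational(-314229, 49), Mul(2, Pow(563, Rational(1, 2)))) ≈ -6365.4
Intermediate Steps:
Function('L')(a, Y) = Add(1, Y)
Function('C')(H) = 24 (Function('C')(H) = Mul(8, 3) = 24)
Function('u')(B, c) = Mul(Pow(Add(24, c), -1), Add(161, B)) (Function('u')(B, c) = Mul(Add(B, 161), Pow(Add(c, 24), -1)) = Mul(Add(161, B), Pow(Add(24, c), -1)) = Mul(Pow(Add(24, c), -1), Add(161, B)))
Add(Add(Function('u')(Function('L')(1, 9), 123), -6414), Pow(Add(13472, -11220), Rational(1, 2))) = Add(Add(Mul(Pow(Add(24, 123), -1), Add(161, Add(1, 9))), -6414), Pow(Add(13472, -11220), Rational(1, 2))) = Add(Add(Mul(Pow(147, -1), Add(161, 10)), -6414), Pow(2252, Rational(1, 2))) = Add(Add(Mul(Rational(1, 147), 171), -6414), Mul(2, Pow(563, Rational(1, 2)))) = Add(Add(Rational(57, 49), -6414), Mul(2, Pow(563, Rational(1, 2)))) = Add(Rational(-314229, 49), Mul(2, Pow(563, Rational(1, 2))))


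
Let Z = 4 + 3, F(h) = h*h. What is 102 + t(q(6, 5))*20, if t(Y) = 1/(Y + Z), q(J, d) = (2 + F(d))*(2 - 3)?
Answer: 101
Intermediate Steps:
F(h) = h²
Z = 7
q(J, d) = -2 - d² (q(J, d) = (2 + d²)*(2 - 3) = (2 + d²)*(-1) = -2 - d²)
t(Y) = 1/(7 + Y) (t(Y) = 1/(Y + 7) = 1/(7 + Y))
102 + t(q(6, 5))*20 = 102 + 20/(7 + (-2 - 1*5²)) = 102 + 20/(7 + (-2 - 1*25)) = 102 + 20/(7 + (-2 - 25)) = 102 + 20/(7 - 27) = 102 + 20/(-20) = 102 - 1/20*20 = 102 - 1 = 101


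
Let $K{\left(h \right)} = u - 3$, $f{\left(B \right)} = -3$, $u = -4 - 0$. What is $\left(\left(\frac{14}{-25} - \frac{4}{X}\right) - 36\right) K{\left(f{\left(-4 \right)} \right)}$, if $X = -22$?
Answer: $\frac{70028}{275} \approx 254.65$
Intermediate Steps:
$u = -4$ ($u = -4 + 0 = -4$)
$K{\left(h \right)} = -7$ ($K{\left(h \right)} = -4 - 3 = -7$)
$\left(\left(\frac{14}{-25} - \frac{4}{X}\right) - 36\right) K{\left(f{\left(-4 \right)} \right)} = \left(\left(\frac{14}{-25} - \frac{4}{-22}\right) - 36\right) \left(-7\right) = \left(\left(14 \left(- \frac{1}{25}\right) - - \frac{2}{11}\right) - 36\right) \left(-7\right) = \left(\left(- \frac{14}{25} + \frac{2}{11}\right) - 36\right) \left(-7\right) = \left(- \frac{104}{275} - 36\right) \left(-7\right) = \left(- \frac{10004}{275}\right) \left(-7\right) = \frac{70028}{275}$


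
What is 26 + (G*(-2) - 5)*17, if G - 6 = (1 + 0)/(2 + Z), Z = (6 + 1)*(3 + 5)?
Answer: -7644/29 ≈ -263.59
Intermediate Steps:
Z = 56 (Z = 7*8 = 56)
G = 349/58 (G = 6 + (1 + 0)/(2 + 56) = 6 + 1/58 = 349/58 ≈ 6.0172)
26 + (G*(-2) - 5)*17 = 26 + ((349/58)*(-2) - 5)*17 = 26 + (-349/29 - 5)*17 = 26 - 494/29*17 = 26 - 8398/29 = -7644/29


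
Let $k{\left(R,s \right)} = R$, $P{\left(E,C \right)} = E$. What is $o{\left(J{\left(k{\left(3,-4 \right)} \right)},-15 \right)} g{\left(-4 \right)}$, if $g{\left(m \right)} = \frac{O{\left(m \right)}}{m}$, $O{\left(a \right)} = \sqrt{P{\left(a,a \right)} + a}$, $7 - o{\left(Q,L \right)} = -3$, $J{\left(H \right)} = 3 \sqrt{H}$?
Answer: $- 5 i \sqrt{2} \approx - 7.0711 i$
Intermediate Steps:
$o{\left(Q,L \right)} = 10$ ($o{\left(Q,L \right)} = 7 - -3 = 7 + 3 = 10$)
$O{\left(a \right)} = \sqrt{2} \sqrt{a}$ ($O{\left(a \right)} = \sqrt{a + a} = \sqrt{2 a} = \sqrt{2} \sqrt{a}$)
$g{\left(m \right)} = \frac{\sqrt{2}}{\sqrt{m}}$ ($g{\left(m \right)} = \frac{\sqrt{2} \sqrt{m}}{m} = \frac{\sqrt{2}}{\sqrt{m}}$)
$o{\left(J{\left(k{\left(3,-4 \right)} \right)},-15 \right)} g{\left(-4 \right)} = 10 \frac{\sqrt{2}}{2 i} = 10 \sqrt{2} \left(- \frac{i}{2}\right) = 10 \left(- \frac{i \sqrt{2}}{2}\right) = - 5 i \sqrt{2}$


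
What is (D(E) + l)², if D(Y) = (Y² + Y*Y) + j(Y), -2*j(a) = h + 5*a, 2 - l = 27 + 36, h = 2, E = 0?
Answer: 3844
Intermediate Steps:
l = -61 (l = 2 - (27 + 36) = 2 - 1*63 = 2 - 63 = -61)
j(a) = -1 - 5*a/2 (j(a) = -(2 + 5*a)/2 = -1 - 5*a/2)
D(Y) = -1 + 2*Y² - 5*Y/2 (D(Y) = (Y² + Y*Y) + (-1 - 5*Y/2) = (Y² + Y²) + (-1 - 5*Y/2) = 2*Y² + (-1 - 5*Y/2) = -1 + 2*Y² - 5*Y/2)
(D(E) + l)² = ((-1 + 2*0² - 5/2*0) - 61)² = ((-1 + 2*0 + 0) - 61)² = ((-1 + 0 + 0) - 61)² = (-1 - 61)² = (-62)² = 3844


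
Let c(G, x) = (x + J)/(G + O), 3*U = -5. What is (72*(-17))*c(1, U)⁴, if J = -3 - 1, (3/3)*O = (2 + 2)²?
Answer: -136/9 ≈ -15.111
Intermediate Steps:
U = -5/3 (U = (⅓)*(-5) = -5/3 ≈ -1.6667)
O = 16 (O = (2 + 2)² = 4² = 16)
J = -4
c(G, x) = (-4 + x)/(16 + G) (c(G, x) = (x - 4)/(G + 16) = (-4 + x)/(16 + G))
(72*(-17))*c(1, U)⁴ = (72*(-17))*((-4 - 5/3)/(16 + 1))⁴ = -1224*(-17/3/17)⁴ = -1224*((1/17)*(-17/3))⁴ = -1224*(-⅓)⁴ = -1224*1/81 = -136/9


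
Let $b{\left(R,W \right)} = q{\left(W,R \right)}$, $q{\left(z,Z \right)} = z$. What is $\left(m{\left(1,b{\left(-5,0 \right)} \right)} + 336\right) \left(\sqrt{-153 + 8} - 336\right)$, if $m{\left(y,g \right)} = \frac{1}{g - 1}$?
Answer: $-112560 + 335 i \sqrt{145} \approx -1.1256 \cdot 10^{5} + 4033.9 i$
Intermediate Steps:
$b{\left(R,W \right)} = W$
$m{\left(y,g \right)} = \frac{1}{-1 + g}$
$\left(m{\left(1,b{\left(-5,0 \right)} \right)} + 336\right) \left(\sqrt{-153 + 8} - 336\right) = \left(\frac{1}{-1 + 0} + 336\right) \left(\sqrt{-153 + 8} - 336\right) = \left(\frac{1}{-1} + 336\right) \left(\sqrt{-145} - 336\right) = \left(-1 + 336\right) \left(i \sqrt{145} - 336\right) = 335 \left(-336 + i \sqrt{145}\right) = -112560 + 335 i \sqrt{145}$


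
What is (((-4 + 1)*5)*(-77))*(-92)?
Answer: -106260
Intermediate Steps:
(((-4 + 1)*5)*(-77))*(-92) = (-3*5*(-77))*(-92) = -15*(-77)*(-92) = 1155*(-92) = -106260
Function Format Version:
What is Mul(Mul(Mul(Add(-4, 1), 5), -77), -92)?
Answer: -106260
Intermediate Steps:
Mul(Mul(Mul(Add(-4, 1), 5), -77), -92) = Mul(Mul(Mul(-3, 5), -77), -92) = Mul(Mul(-15, -77), -92) = Mul(1155, -92) = -106260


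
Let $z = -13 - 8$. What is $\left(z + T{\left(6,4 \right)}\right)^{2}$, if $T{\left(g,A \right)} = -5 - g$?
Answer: $1024$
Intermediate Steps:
$z = -21$ ($z = -13 - 8 = -21$)
$\left(z + T{\left(6,4 \right)}\right)^{2} = \left(-21 - 11\right)^{2} = \left(-32\right)^{2} = 1024$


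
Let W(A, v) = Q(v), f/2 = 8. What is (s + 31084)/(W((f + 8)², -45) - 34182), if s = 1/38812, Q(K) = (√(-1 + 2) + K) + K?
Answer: -28056563/30933164 ≈ -0.90701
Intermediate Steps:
f = 16 (f = 2*8 = 16)
Q(K) = 1 + 2*K (Q(K) = (√1 + K) + K = (1 + K) + K = 1 + 2*K)
W(A, v) = 1 + 2*v
s = 1/38812 ≈ 2.5765e-5
(s + 31084)/(W((f + 8)², -45) - 34182) = (1/38812 + 31084)/((1 + 2*(-45)) - 34182) = 1206432209/(38812*((1 - 90) - 34182)) = 1206432209/(38812*(-89 - 34182)) = (1206432209/38812)/(-34271) = (1206432209/38812)*(-1/34271) = -28056563/30933164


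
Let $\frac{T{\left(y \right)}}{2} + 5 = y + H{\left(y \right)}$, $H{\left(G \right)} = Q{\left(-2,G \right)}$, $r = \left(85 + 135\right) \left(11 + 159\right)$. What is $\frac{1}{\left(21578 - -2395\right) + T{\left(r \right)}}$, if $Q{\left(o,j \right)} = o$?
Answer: $\frac{1}{98759} \approx 1.0126 \cdot 10^{-5}$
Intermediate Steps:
$r = 37400$ ($r = 220 \cdot 170 = 37400$)
$H{\left(G \right)} = -2$
$T{\left(y \right)} = -14 + 2 y$ ($T{\left(y \right)} = -10 + 2 \left(y - 2\right) = -10 + 2 \left(-2 + y\right) = -10 + \left(-4 + 2 y\right) = -14 + 2 y$)
$\frac{1}{\left(21578 - -2395\right) + T{\left(r \right)}} = \frac{1}{\left(21578 - -2395\right) + \left(-14 + 2 \cdot 37400\right)} = \frac{1}{\left(21578 + 2395\right) + \left(-14 + 74800\right)} = \frac{1}{23973 + 74786} = \frac{1}{98759}$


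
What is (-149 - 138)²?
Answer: 82369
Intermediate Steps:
(-149 - 138)² = (-287)² = 82369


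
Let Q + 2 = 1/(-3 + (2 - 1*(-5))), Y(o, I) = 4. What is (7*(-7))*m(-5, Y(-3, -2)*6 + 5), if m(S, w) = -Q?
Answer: -343/4 ≈ -85.750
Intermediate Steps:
Q = -7/4 (Q = -2 + 1/(-3 + (2 - 1*(-5))) = -2 + 1/(-3 + (2 + 5)) = -2 + 1/(-3 + 7) = -2 + 1/4 = -7/4 ≈ -1.7500)
m(S, w) = 7/4 (m(S, w) = -1*(-7/4) = 7/4)
(7*(-7))*m(-5, Y(-3, -2)*6 + 5) = (7*(-7))*(7/4) = -49*7/4 = -343/4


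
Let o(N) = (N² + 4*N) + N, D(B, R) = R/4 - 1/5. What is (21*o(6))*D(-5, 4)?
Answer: 5544/5 ≈ 1108.8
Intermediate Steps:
D(B, R) = -⅕ + R/4 (D(B, R) = R*(¼) - 1*⅕ = R/4 - ⅕ = -⅕ + R/4)
o(N) = N² + 5*N
(21*o(6))*D(-5, 4) = (21*(6*(5 + 6)))*(-⅕ + (¼)*4) = (21*(6*11))*(-⅕ + 1) = (21*66)*(⅘) = 1386*(⅘) = 5544/5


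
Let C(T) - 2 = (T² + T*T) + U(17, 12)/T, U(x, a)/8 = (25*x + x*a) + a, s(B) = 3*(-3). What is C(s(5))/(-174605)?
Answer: 3652/1571445 ≈ 0.0023240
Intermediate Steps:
s(B) = -9
U(x, a) = 8*a + 200*x + 8*a*x (U(x, a) = 8*((25*x + x*a) + a) = 8*((25*x + a*x) + a) = 8*(a + 25*x + a*x) = 8*a + 200*x + 8*a*x)
C(T) = 2 + 2*T² + 5128/T (C(T) = 2 + ((T² + T*T) + (8*12 + 200*17 + 8*12*17)/T) = 2 + ((T² + T²) + (96 + 3400 + 1632)/T) = 2 + (2*T² + 5128/T) = 2 + 2*T² + 5128/T)
C(s(5))/(-174605) = (2 + 2*(-9)² + 5128/(-9))/(-174605) = (2 + 2*81 + 5128*(-⅑))*(-1/174605) = (2 + 162 - 5128/9)*(-1/174605) = -3652/9*(-1/174605) = 3652/1571445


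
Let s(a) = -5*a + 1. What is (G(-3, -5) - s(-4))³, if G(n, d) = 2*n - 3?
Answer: -27000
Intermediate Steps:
s(a) = 1 - 5*a
G(n, d) = -3 + 2*n
(G(-3, -5) - s(-4))³ = ((-3 + 2*(-3)) - (1 - 5*(-4)))³ = ((-3 - 6) - (1 + 20))³ = (-9 - 1*21)³ = (-9 - 21)³ = (-30)³ = -27000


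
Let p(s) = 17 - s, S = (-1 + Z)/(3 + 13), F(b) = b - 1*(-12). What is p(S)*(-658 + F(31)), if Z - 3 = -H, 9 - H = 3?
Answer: -42435/4 ≈ -10609.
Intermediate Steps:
H = 6 (H = 9 - 1*3 = 9 - 3 = 6)
Z = -3 (Z = 3 - 1*6 = 3 - 6 = -3)
F(b) = 12 + b (F(b) = b + 12 = 12 + b)
S = -¼ (S = (-1 - 3)/(3 + 13) = -4/16 = -4*1/16 = -¼ ≈ -0.25000)
p(S)*(-658 + F(31)) = (17 - 1*(-¼))*(-658 + (12 + 31)) = (17 + ¼)*(-658 + 43) = (69/4)*(-615) = -42435/4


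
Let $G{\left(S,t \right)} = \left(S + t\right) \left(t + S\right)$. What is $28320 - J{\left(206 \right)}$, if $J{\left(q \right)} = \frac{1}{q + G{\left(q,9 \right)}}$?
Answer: $\frac{1314925919}{46431} \approx 28320.0$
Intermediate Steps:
$G{\left(S,t \right)} = \left(S + t\right)^{2}$ ($G{\left(S,t \right)} = \left(S + t\right) \left(S + t\right) = \left(S + t\right)^{2}$)
$J{\left(q \right)} = \frac{1}{q + \left(9 + q\right)^{2}}$ ($J{\left(q \right)} = \frac{1}{q + \left(q + 9\right)^{2}} = \frac{1}{q + \left(9 + q\right)^{2}}$)
$28320 - J{\left(206 \right)} = 28320 - \frac{1}{206 + \left(9 + 206\right)^{2}} = 28320 - \frac{1}{206 + 215^{2}} = 28320 - \frac{1}{206 + 46225} = 28320 - \frac{1}{46431} = \frac{1314925919}{46431}$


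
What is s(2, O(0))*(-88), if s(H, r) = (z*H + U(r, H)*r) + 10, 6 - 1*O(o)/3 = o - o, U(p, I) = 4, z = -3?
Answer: -6688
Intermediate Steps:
O(o) = 18 (O(o) = 18 - 3*(o - o) = 18 - 3*0 = 18 + 0 = 18)
s(H, r) = 10 - 3*H + 4*r (s(H, r) = (-3*H + 4*r) + 10 = 10 - 3*H + 4*r)
s(2, O(0))*(-88) = (10 - 3*2 + 4*18)*(-88) = (10 - 6 + 72)*(-88) = 76*(-88) = -6688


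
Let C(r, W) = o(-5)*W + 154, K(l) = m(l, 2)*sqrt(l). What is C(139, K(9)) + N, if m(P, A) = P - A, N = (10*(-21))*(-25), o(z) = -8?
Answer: 5236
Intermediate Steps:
N = 5250 (N = -210*(-25) = 5250)
K(l) = sqrt(l)*(-2 + l) (K(l) = (l - 1*2)*sqrt(l) = (l - 2)*sqrt(l) = (-2 + l)*sqrt(l) = sqrt(l)*(-2 + l))
C(r, W) = 154 - 8*W (C(r, W) = -8*W + 154 = 154 - 8*W)
C(139, K(9)) + N = (154 - 8*sqrt(9)*(-2 + 9)) + 5250 = (154 - 24*7) + 5250 = (154 - 8*21) + 5250 = (154 - 168) + 5250 = -14 + 5250 = 5236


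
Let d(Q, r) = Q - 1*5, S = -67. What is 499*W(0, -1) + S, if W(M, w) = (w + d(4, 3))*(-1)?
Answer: 931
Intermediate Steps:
d(Q, r) = -5 + Q (d(Q, r) = Q - 5 = -5 + Q)
W(M, w) = 1 - w (W(M, w) = (w + (-5 + 4))*(-1) = (w - 1)*(-1) = (-1 + w)*(-1) = 1 - w)
499*W(0, -1) + S = 499*(1 - 1*(-1)) - 67 = 499*(1 + 1) - 67 = 499*2 - 67 = 998 - 67 = 931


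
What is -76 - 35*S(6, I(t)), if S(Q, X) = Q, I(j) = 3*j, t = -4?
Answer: -286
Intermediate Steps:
-76 - 35*S(6, I(t)) = -76 - 35*6 = -76 - 210 = -286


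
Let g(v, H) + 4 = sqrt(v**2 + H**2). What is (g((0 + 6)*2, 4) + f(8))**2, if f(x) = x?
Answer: 176 + 32*sqrt(10) ≈ 277.19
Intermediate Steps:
g(v, H) = -4 + sqrt(H**2 + v**2) (g(v, H) = -4 + sqrt(v**2 + H**2) = -4 + sqrt(H**2 + v**2))
(g((0 + 6)*2, 4) + f(8))**2 = ((-4 + sqrt(4**2 + ((0 + 6)*2)**2)) + 8)**2 = ((-4 + sqrt(16 + (6*2)**2)) + 8)**2 = ((-4 + sqrt(16 + 12**2)) + 8)**2 = ((-4 + sqrt(16 + 144)) + 8)**2 = ((-4 + sqrt(160)) + 8)**2 = ((-4 + 4*sqrt(10)) + 8)**2 = (4 + 4*sqrt(10))**2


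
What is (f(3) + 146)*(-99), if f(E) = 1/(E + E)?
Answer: -28941/2 ≈ -14471.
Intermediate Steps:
f(E) = 1/(2*E)
(f(3) + 146)*(-99) = ((½)/3 + 146)*(-99) = ((½)*(⅓) + 146)*(-99) = (⅙ + 146)*(-99) = (877/6)*(-99) = -28941/2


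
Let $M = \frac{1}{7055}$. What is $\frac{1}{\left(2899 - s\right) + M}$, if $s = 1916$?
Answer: $\frac{7055}{6935066} \approx 0.0010173$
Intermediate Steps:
$M = \frac{1}{7055} \approx 0.00014174$
$\frac{1}{\left(2899 - s\right) + M} = \frac{1}{\left(2899 - 1916\right) + \frac{1}{7055}} = \frac{1}{983 + \frac{1}{7055}} = \frac{1}{\frac{6935066}{7055}} = \frac{7055}{6935066}$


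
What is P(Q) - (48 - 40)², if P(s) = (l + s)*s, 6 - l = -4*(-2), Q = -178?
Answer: 31976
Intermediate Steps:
l = -2 (l = 6 - (-4)*(-2) = 6 - 1*8 = 6 - 8 = -2)
P(s) = s*(-2 + s) (P(s) = (-2 + s)*s = s*(-2 + s))
P(Q) - (48 - 40)² = -178*(-2 - 178) - (48 - 40)² = -178*(-180) - 1*8² = 32040 - 1*64 = 32040 - 64 = 31976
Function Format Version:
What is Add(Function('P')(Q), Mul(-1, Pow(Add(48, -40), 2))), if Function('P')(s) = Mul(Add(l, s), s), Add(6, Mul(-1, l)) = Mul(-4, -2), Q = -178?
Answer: 31976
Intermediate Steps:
l = -2 (l = Add(6, Mul(-1, Mul(-4, -2))) = Add(6, Mul(-1, 8)) = Add(6, -8) = -2)
Function('P')(s) = Mul(s, Add(-2, s)) (Function('P')(s) = Mul(Add(-2, s), s) = Mul(s, Add(-2, s)))
Add(Function('P')(Q), Mul(-1, Pow(Add(48, -40), 2))) = Add(Mul(-178, Add(-2, -178)), Mul(-1, Pow(Add(48, -40), 2))) = Add(Mul(-178, -180), Mul(-1, Pow(8, 2))) = Add(32040, Mul(-1, 64)) = Add(32040, -64) = 31976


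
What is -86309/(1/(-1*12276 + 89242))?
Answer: -6642858494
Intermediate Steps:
-86309/(1/(-1*12276 + 89242)) = -86309/(1/(-12276 + 89242)) = -86309/(1/76966) = -86309/1/76966 = -86309*76966 = -6642858494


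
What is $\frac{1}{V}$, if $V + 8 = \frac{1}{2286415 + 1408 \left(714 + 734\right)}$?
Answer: $- \frac{4325199}{34601591} \approx -0.125$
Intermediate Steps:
$V = - \frac{34601591}{4325199}$ ($V = -8 + \frac{1}{2286415 + 1408 \left(714 + 734\right)} = -8 + \frac{1}{2286415 + 1408 \cdot 1448} = -8 + \frac{1}{2286415 + 2038784} = -8 + \frac{1}{4325199} = - \frac{34601591}{4325199} \approx -8.0$)
$\frac{1}{V} = \frac{1}{- \frac{34601591}{4325199}} = - \frac{4325199}{34601591}$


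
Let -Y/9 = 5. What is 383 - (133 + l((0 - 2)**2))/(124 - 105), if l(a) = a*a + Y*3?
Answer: 7263/19 ≈ 382.26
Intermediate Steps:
Y = -45 (Y = -9*5 = -45)
l(a) = -135 + a**2 (l(a) = a*a - 45*3 = a**2 - 135 = -135 + a**2)
383 - (133 + l((0 - 2)**2))/(124 - 105) = 383 - (133 + (-135 + ((0 - 2)**2)**2))/(124 - 105) = 383 - (133 + (-135 + ((-2)**2)**2))/19 = 383 - (133 + (-135 + 4**2))/19 = 383 - (133 + (-135 + 16))/19 = 383 - (133 - 119)/19 = 383 - 14/19 = 7263/19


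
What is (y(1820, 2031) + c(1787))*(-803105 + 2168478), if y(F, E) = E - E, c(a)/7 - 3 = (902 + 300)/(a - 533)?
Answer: 23721990502/627 ≈ 3.7834e+7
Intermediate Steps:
c(a) = 21 + 8414/(-533 + a) (c(a) = 21 + 7*((902 + 300)/(a - 533)) = 21 + 7*(1202/(-533 + a)) = 21 + 8414/(-533 + a))
y(F, E) = 0
(y(1820, 2031) + c(1787))*(-803105 + 2168478) = (0 + 7*(-397 + 3*1787)/(-533 + 1787))*(-803105 + 2168478) = (0 + 7*(-397 + 5361)/1254)*1365373 = (0 + 7*(1/1254)*4964)*1365373 = (0 + 17374/627)*1365373 = (17374/627)*1365373 = 23721990502/627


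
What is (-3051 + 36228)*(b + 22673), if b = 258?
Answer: 760781787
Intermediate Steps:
(-3051 + 36228)*(b + 22673) = (-3051 + 36228)*(258 + 22673) = 33177*22931 = 760781787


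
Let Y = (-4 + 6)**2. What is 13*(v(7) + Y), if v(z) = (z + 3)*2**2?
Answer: 572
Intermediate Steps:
v(z) = 12 + 4*z (v(z) = (3 + z)*4 = 12 + 4*z)
Y = 4 (Y = 2**2 = 4)
13*(v(7) + Y) = 13*((12 + 4*7) + 4) = 13*((12 + 28) + 4) = 13*(40 + 4) = 13*44 = 572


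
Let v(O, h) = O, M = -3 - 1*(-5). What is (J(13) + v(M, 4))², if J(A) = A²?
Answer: 29241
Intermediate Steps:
M = 2 (M = -3 + 5 = 2)
(J(13) + v(M, 4))² = (13² + 2)² = (169 + 2)² = 171² = 29241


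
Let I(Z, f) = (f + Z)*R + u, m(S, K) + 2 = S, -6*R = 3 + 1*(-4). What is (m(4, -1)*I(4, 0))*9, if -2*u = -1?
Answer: 21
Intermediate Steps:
R = 1/6 (R = -(3 + 1*(-4))/6 = -(3 - 4)/6 = -1/6*(-1) = 1/6 ≈ 0.16667)
m(S, K) = -2 + S
u = 1/2 (u = -1/2*(-1) = 1/2 ≈ 0.50000)
I(Z, f) = 1/2 + Z/6 + f/6 (I(Z, f) = (f + Z)*(1/6) + 1/2 = (Z + f)*(1/6) + 1/2 = (Z/6 + f/6) + 1/2 = 1/2 + Z/6 + f/6)
(m(4, -1)*I(4, 0))*9 = ((-2 + 4)*(1/2 + (1/6)*4 + (1/6)*0))*9 = (2*(1/2 + 2/3 + 0))*9 = (2*(7/6))*9 = (7/3)*9 = 21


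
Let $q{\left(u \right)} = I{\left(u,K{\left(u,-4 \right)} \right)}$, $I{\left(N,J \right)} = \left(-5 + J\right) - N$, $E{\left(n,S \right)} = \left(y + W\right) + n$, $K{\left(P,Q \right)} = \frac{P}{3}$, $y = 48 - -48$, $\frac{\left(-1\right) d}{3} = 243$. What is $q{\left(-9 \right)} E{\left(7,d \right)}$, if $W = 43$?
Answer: $146$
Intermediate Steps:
$d = -729$ ($d = \left(-3\right) 243 = -729$)
$y = 96$ ($y = 48 + 48 = 96$)
$K{\left(P,Q \right)} = \frac{P}{3}$ ($K{\left(P,Q \right)} = P \frac{1}{3} = \frac{P}{3}$)
$E{\left(n,S \right)} = 139 + n$ ($E{\left(n,S \right)} = \left(96 + 43\right) + n = 139 + n$)
$I{\left(N,J \right)} = -5 + J - N$
$q{\left(u \right)} = -5 - \frac{2 u}{3}$ ($q{\left(u \right)} = -5 + \frac{u}{3} - u = -5 - \frac{2 u}{3}$)
$q{\left(-9 \right)} E{\left(7,d \right)} = \left(-5 - -6\right) \left(139 + 7\right) = \left(-5 + 6\right) 146 = 1 \cdot 146 = 146$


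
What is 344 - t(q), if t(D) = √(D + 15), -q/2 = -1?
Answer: 344 - √17 ≈ 339.88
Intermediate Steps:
q = 2 (q = -2*(-1) = 2)
t(D) = √(15 + D)
344 - t(q) = 344 - √(15 + 2) = 344 - √17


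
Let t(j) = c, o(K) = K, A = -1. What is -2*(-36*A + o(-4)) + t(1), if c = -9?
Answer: -73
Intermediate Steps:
t(j) = -9
-2*(-36*A + o(-4)) + t(1) = -2*(-36*(-1) - 4) - 9 = -2*(-6*(-6) - 4) - 9 = -2*(36 - 4) - 9 = -2*32 - 9 = -64 - 9 = -73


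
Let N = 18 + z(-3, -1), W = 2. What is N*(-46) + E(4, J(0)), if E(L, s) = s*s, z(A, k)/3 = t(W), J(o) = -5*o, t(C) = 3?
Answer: -1242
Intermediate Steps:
z(A, k) = 9 (z(A, k) = 3*3 = 9)
E(L, s) = s**2
N = 27 (N = 18 + 9 = 27)
N*(-46) + E(4, J(0)) = 27*(-46) + (-5*0)**2 = -1242 + 0**2 = -1242 + 0 = -1242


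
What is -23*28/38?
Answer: -322/19 ≈ -16.947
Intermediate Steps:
-23*28/38 = -644*1/38 = -322/19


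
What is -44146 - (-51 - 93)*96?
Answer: -30322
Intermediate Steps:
-44146 - (-51 - 93)*96 = -44146 - (-144)*96 = -44146 - 1*(-13824) = -44146 + 13824 = -30322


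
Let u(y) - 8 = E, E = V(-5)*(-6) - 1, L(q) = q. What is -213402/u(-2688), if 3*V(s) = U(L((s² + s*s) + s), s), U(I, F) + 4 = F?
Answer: -213402/25 ≈ -8536.1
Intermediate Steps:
U(I, F) = -4 + F
V(s) = -4/3 + s/3 (V(s) = (-4 + s)/3 = -4/3 + s/3)
E = 17 (E = (-4/3 + (⅓)*(-5))*(-6) - 1 = (-4/3 - 5/3)*(-6) - 1 = -3*(-6) - 1 = 18 - 1 = 17)
u(y) = 25 (u(y) = 8 + 17 = 25)
-213402/u(-2688) = -213402/25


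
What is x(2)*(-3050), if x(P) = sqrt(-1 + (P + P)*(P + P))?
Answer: -3050*sqrt(15) ≈ -11813.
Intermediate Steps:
x(P) = sqrt(-1 + 4*P**2) (x(P) = sqrt(-1 + (2*P)*(2*P)) = sqrt(-1 + 4*P**2))
x(2)*(-3050) = sqrt(-1 + 4*2**2)*(-3050) = sqrt(-1 + 4*4)*(-3050) = sqrt(-1 + 16)*(-3050) = sqrt(15)*(-3050) = -3050*sqrt(15)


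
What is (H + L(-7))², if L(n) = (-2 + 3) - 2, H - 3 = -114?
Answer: 12544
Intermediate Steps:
H = -111 (H = 3 - 114 = -111)
L(n) = -1 (L(n) = 1 - 2 = -1)
(H + L(-7))² = (-111 - 1)² = (-112)² = 12544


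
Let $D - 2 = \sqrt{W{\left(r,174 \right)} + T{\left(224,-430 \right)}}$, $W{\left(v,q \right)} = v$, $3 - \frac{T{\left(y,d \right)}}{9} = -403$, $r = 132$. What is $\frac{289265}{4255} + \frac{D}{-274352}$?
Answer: $\frac{7936042277}{116736776} - \frac{\sqrt{3786}}{274352} \approx 67.982$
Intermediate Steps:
$T{\left(y,d \right)} = 3654$ ($T{\left(y,d \right)} = 27 - -3627 = 27 + 3627 = 3654$)
$D = 2 + \sqrt{3786}$ ($D = 2 + \sqrt{132 + 3654} = 2 + \sqrt{3786} \approx 63.53$)
$\frac{289265}{4255} + \frac{D}{-274352} = \frac{289265}{4255} + \frac{2 + \sqrt{3786}}{-274352} = 289265 \cdot \frac{1}{4255} + \left(2 + \sqrt{3786}\right) \left(- \frac{1}{274352}\right) = \frac{57853}{851} - \left(\frac{1}{137176} + \frac{\sqrt{3786}}{274352}\right) = \frac{7936042277}{116736776} - \frac{\sqrt{3786}}{274352}$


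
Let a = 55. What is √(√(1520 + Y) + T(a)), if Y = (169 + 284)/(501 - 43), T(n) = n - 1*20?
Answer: √(7341740 + 458*√319048754)/458 ≈ 8.6023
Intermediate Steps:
T(n) = -20 + n (T(n) = n - 20 = -20 + n)
Y = 453/458 ≈ 0.98908
√(√(1520 + Y) + T(a)) = √(√(1520 + 453/458) + (-20 + 55)) = √(√(696613/458) + 35) = √(√319048754/458 + 35) = √(35 + √319048754/458)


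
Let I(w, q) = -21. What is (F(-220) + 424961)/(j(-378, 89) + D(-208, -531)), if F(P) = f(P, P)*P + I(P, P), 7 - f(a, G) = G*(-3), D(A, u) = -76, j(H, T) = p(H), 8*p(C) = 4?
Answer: -1137200/151 ≈ -7531.1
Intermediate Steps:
p(C) = ½ (p(C) = (⅛)*4 = ½)
j(H, T) = ½
f(a, G) = 7 + 3*G (f(a, G) = 7 - G*(-3) = 7 - (-3)*G = 7 + 3*G)
F(P) = -21 + P*(7 + 3*P) (F(P) = (7 + 3*P)*P - 21 = P*(7 + 3*P) - 21 = -21 + P*(7 + 3*P))
(F(-220) + 424961)/(j(-378, 89) + D(-208, -531)) = ((-21 - 220*(7 + 3*(-220))) + 424961)/(½ - 76) = ((-21 - 220*(7 - 660)) + 424961)/(-151/2) = ((-21 - 220*(-653)) + 424961)*(-2/151) = ((-21 + 143660) + 424961)*(-2/151) = (143639 + 424961)*(-2/151) = 568600*(-2/151) = -1137200/151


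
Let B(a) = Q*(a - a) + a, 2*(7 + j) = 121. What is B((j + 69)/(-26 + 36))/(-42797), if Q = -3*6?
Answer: -49/171188 ≈ -0.00028624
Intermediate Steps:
Q = -18
j = 107/2 (j = -7 + (½)*121 = -7 + 121/2 = 107/2 ≈ 53.500)
B(a) = a (B(a) = -18*(a - a) + a = -18*0 + a = 0 + a = a)
B((j + 69)/(-26 + 36))/(-42797) = ((107/2 + 69)/(-26 + 36))/(-42797) = ((245/2)/10)*(-1/42797) = ((245/2)*(⅒))*(-1/42797) = (49/4)*(-1/42797) = -49/171188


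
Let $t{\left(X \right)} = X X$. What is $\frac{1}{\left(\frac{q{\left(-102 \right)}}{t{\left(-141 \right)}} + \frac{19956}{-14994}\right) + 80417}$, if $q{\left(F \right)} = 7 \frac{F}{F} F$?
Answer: $\frac{5520291}{443917695959} \approx 1.2435 \cdot 10^{-5}$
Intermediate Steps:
$t{\left(X \right)} = X^{2}$
$q{\left(F \right)} = 7 F$ ($q{\left(F \right)} = 7 \cdot 1 F = 7 F$)
$\frac{1}{\left(\frac{q{\left(-102 \right)}}{t{\left(-141 \right)}} + \frac{19956}{-14994}\right) + 80417} = \frac{1}{\left(\frac{7 \left(-102\right)}{\left(-141\right)^{2}} + \frac{19956}{-14994}\right) + 80417} = \frac{1}{\left(- \frac{714}{19881} + 19956 \left(- \frac{1}{14994}\right)\right) + 80417} = \frac{1}{\left(\left(-714\right) \frac{1}{19881} - \frac{3326}{2499}\right) + 80417} = \frac{1}{\left(- \frac{238}{6627} - \frac{3326}{2499}\right) + 80417} = \frac{1}{- \frac{7545388}{5520291} + 80417} = \frac{1}{\frac{443917695959}{5520291}} = \frac{5520291}{443917695959}$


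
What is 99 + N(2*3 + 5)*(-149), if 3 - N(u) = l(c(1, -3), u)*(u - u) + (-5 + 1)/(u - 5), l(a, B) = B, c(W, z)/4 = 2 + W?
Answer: -1342/3 ≈ -447.33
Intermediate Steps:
c(W, z) = 8 + 4*W (c(W, z) = 4*(2 + W) = 8 + 4*W)
N(u) = 3 + 4/(-5 + u) (N(u) = 3 - (u*(u - u) + (-5 + 1)/(u - 5)) = 3 - (u*0 - 4/(-5 + u)) = 3 - (0 - 4/(-5 + u)) = 3 - (-4)/(-5 + u) = 3 + 4/(-5 + u))
99 + N(2*3 + 5)*(-149) = 99 + ((-11 + 3*(2*3 + 5))/(-5 + (2*3 + 5)))*(-149) = 99 + ((-11 + 3*(6 + 5))/(-5 + (6 + 5)))*(-149) = 99 + ((-11 + 3*11)/(-5 + 11))*(-149) = 99 + ((-11 + 33)/6)*(-149) = 99 + ((1/6)*22)*(-149) = 99 + (11/3)*(-149) = 99 - 1639/3 = -1342/3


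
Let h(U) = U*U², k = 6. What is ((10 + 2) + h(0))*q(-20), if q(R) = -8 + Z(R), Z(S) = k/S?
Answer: -498/5 ≈ -99.600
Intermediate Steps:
h(U) = U³
Z(S) = 6/S
q(R) = -8 + 6/R
((10 + 2) + h(0))*q(-20) = ((10 + 2) + 0³)*(-8 + 6/(-20)) = (12 + 0)*(-8 + 6*(-1/20)) = 12*(-8 - 3/10) = 12*(-83/10) = -498/5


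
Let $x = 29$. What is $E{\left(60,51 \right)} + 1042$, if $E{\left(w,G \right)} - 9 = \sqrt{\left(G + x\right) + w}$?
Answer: $1051 + 2 \sqrt{35} \approx 1062.8$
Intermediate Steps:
$E{\left(w,G \right)} = 9 + \sqrt{29 + G + w}$ ($E{\left(w,G \right)} = 9 + \sqrt{\left(G + 29\right) + w} = 9 + \sqrt{\left(29 + G\right) + w} = 9 + \sqrt{29 + G + w}$)
$E{\left(60,51 \right)} + 1042 = \left(9 + \sqrt{29 + 51 + 60}\right) + 1042 = \left(9 + \sqrt{140}\right) + 1042 = \left(9 + 2 \sqrt{35}\right) + 1042 = 1051 + 2 \sqrt{35}$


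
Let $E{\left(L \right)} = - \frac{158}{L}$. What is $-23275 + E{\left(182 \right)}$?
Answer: $- \frac{2118104}{91} \approx -23276.0$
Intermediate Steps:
$-23275 + E{\left(182 \right)} = -23275 - \frac{158}{182} = -23275 - \frac{79}{91} = - \frac{2118104}{91}$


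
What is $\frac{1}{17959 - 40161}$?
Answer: $- \frac{1}{22202} \approx -4.5041 \cdot 10^{-5}$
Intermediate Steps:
$\frac{1}{17959 - 40161} = \frac{1}{-22202} = - \frac{1}{22202}$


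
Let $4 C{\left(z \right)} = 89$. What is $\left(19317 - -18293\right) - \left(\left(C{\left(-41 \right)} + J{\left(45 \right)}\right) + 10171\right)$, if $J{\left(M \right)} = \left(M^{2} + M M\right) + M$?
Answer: $\frac{93287}{4} \approx 23322.0$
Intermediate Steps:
$J{\left(M \right)} = M + 2 M^{2}$ ($J{\left(M \right)} = \left(M^{2} + M^{2}\right) + M = 2 M^{2} + M = M + 2 M^{2}$)
$C{\left(z \right)} = \frac{89}{4}$ ($C{\left(z \right)} = \frac{1}{4} \cdot 89 = \frac{89}{4}$)
$\left(19317 - -18293\right) - \left(\left(C{\left(-41 \right)} + J{\left(45 \right)}\right) + 10171\right) = \left(19317 - -18293\right) - \left(\left(\frac{89}{4} + 45 \left(1 + 2 \cdot 45\right)\right) + 10171\right) = \left(19317 + 18293\right) - \left(\left(\frac{89}{4} + 45 \left(1 + 90\right)\right) + 10171\right) = 37610 - \left(\left(\frac{89}{4} + 45 \cdot 91\right) + 10171\right) = 37610 - \left(\left(\frac{89}{4} + 4095\right) + 10171\right) = 37610 - \left(\frac{16469}{4} + 10171\right) = 37610 - \frac{57153}{4} = \frac{93287}{4}$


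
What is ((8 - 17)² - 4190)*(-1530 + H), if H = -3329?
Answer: 19965631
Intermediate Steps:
((8 - 17)² - 4190)*(-1530 + H) = ((8 - 17)² - 4190)*(-1530 - 3329) = ((-9)² - 4190)*(-4859) = (81 - 4190)*(-4859) = -4109*(-4859) = 19965631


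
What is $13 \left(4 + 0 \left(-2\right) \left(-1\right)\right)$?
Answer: $52$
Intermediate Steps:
$13 \left(4 + 0 \left(-2\right) \left(-1\right)\right) = 13 \left(4 + 0 \left(-1\right)\right) = 13 \left(4 + 0\right) = 13 \cdot 4 = 52$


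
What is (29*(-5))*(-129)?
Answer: 18705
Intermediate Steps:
(29*(-5))*(-129) = -145*(-129) = 18705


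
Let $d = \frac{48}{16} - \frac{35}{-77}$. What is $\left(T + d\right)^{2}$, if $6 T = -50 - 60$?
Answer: $\frac{241081}{1089} \approx 221.38$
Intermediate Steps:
$T = - \frac{55}{3}$ ($T = \frac{-50 - 60}{6} = \frac{1}{6} \left(-110\right) = - \frac{55}{3} \approx -18.333$)
$d = \frac{38}{11}$ ($d = 48 \cdot \frac{1}{16} - - \frac{5}{11} = 3 + \frac{5}{11} = \frac{38}{11} \approx 3.4545$)
$\left(T + d\right)^{2} = \left(- \frac{55}{3} + \frac{38}{11}\right)^{2} = \left(- \frac{491}{33}\right)^{2} = \frac{241081}{1089}$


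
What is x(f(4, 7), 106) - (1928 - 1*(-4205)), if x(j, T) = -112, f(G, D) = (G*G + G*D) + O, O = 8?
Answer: -6245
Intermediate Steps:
f(G, D) = 8 + G**2 + D*G (f(G, D) = (G*G + G*D) + 8 = (G**2 + D*G) + 8 = 8 + G**2 + D*G)
x(f(4, 7), 106) - (1928 - 1*(-4205)) = -112 - (1928 - 1*(-4205)) = -112 - (1928 + 4205) = -112 - 1*6133 = -112 - 6133 = -6245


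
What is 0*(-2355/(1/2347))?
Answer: 0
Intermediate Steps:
0*(-2355/(1/2347)) = 0*(-2355/1/2347) = 0*(-2355*2347) = 0*(-5527185) = 0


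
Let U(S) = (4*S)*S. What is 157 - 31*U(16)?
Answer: -31587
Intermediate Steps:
U(S) = 4*S**2
157 - 31*U(16) = 157 - 124*16**2 = 157 - 124*256 = 157 - 31*1024 = 157 - 31744 = -31587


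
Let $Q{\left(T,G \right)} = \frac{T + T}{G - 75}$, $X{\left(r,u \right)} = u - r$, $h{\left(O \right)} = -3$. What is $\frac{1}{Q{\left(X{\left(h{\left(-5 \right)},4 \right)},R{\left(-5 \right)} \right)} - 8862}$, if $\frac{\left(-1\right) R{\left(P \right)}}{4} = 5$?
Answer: $- \frac{95}{841904} \approx -0.00011284$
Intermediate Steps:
$R{\left(P \right)} = -20$ ($R{\left(P \right)} = \left(-4\right) 5 = -20$)
$Q{\left(T,G \right)} = \frac{2 T}{-75 + G}$
$\frac{1}{Q{\left(X{\left(h{\left(-5 \right)},4 \right)},R{\left(-5 \right)} \right)} - 8862} = \frac{1}{\frac{2 \left(4 - -3\right)}{-75 - 20} - 8862} = \frac{1}{\frac{2 \left(4 + 3\right)}{-95} - 8862} = \frac{1}{2 \cdot 7 \left(- \frac{1}{95}\right) - 8862} = \frac{1}{- \frac{14}{95} - 8862} = \frac{1}{- \frac{841904}{95}} = - \frac{95}{841904}$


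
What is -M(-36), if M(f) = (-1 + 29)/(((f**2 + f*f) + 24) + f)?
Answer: -7/645 ≈ -0.010853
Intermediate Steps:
M(f) = 28/(24 + f + 2*f**2) (M(f) = 28/(((f**2 + f**2) + 24) + f) = 28/((2*f**2 + 24) + f) = 28/((24 + 2*f**2) + f) = 28/(24 + f + 2*f**2))
-M(-36) = -28/(24 - 36 + 2*(-36)**2) = -28/(24 - 36 + 2*1296) = -28/(24 - 36 + 2592) = -28/2580 = -1*7/645 = -7/645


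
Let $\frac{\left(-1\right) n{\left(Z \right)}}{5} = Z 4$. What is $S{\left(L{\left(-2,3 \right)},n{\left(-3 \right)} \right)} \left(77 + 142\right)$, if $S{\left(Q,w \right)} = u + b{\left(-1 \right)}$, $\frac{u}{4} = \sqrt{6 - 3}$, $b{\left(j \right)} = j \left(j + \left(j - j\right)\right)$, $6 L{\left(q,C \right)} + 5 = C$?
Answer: $219 + 876 \sqrt{3} \approx 1736.3$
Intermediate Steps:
$L{\left(q,C \right)} = - \frac{5}{6} + \frac{C}{6}$
$b{\left(j \right)} = j^{2}$ ($b{\left(j \right)} = j \left(j + 0\right) = j j = j^{2}$)
$n{\left(Z \right)} = - 20 Z$ ($n{\left(Z \right)} = - 5 Z 4 = - 5 \cdot 4 Z = - 20 Z$)
$u = 4 \sqrt{3}$ ($u = 4 \sqrt{6 - 3} = 4 \sqrt{3} \approx 6.9282$)
$S{\left(Q,w \right)} = 1 + 4 \sqrt{3}$ ($S{\left(Q,w \right)} = 4 \sqrt{3} + \left(-1\right)^{2} = 4 \sqrt{3} + 1 = 1 + 4 \sqrt{3}$)
$S{\left(L{\left(-2,3 \right)},n{\left(-3 \right)} \right)} \left(77 + 142\right) = \left(1 + 4 \sqrt{3}\right) \left(77 + 142\right) = \left(1 + 4 \sqrt{3}\right) 219 = 219 + 876 \sqrt{3}$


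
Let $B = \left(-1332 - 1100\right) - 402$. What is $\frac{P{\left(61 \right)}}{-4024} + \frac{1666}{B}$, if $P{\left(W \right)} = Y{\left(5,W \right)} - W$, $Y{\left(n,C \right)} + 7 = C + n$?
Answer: $- \frac{1674579}{2851004} \approx -0.58736$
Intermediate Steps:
$Y{\left(n,C \right)} = -7 + C + n$ ($Y{\left(n,C \right)} = -7 + \left(C + n\right) = -7 + C + n$)
$B = -2834$ ($B = -2432 - 402 = -2834$)
$P{\left(W \right)} = -2$ ($P{\left(W \right)} = \left(-7 + W + 5\right) - W = \left(-2 + W\right) - W = -2$)
$\frac{P{\left(61 \right)}}{-4024} + \frac{1666}{B} = - \frac{2}{-4024} + \frac{1666}{-2834} = \left(-2\right) \left(- \frac{1}{4024}\right) + 1666 \left(- \frac{1}{2834}\right) = \frac{1}{2012} - \frac{833}{1417} = - \frac{1674579}{2851004}$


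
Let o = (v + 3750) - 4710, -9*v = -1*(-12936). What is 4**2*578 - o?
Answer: 34936/3 ≈ 11645.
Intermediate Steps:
v = -4312/3 (v = -(-1)*(-12936)/9 = -1/9*12936 = -4312/3 ≈ -1437.3)
o = -7192/3 (o = (-4312/3 + 3750) - 4710 = 6938/3 - 4710 = -7192/3 ≈ -2397.3)
4**2*578 - o = 4**2*578 - 1*(-7192/3) = 16*578 + 7192/3 = 9248 + 7192/3 = 34936/3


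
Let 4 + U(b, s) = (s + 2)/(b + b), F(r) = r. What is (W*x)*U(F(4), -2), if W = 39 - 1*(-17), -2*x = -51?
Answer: -5712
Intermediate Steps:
x = 51/2 (x = -½*(-51) = 51/2 ≈ 25.500)
U(b, s) = -4 + (2 + s)/(2*b) (U(b, s) = -4 + (s + 2)/(b + b) = -4 + (2 + s)/((2*b)) = -4 + (2 + s)*(1/(2*b)) = -4 + (2 + s)/(2*b))
W = 56 (W = 39 + 17 = 56)
(W*x)*U(F(4), -2) = (56*(51/2))*((½)*(2 - 2 - 8*4)/4) = 1428*((½)*(¼)*(2 - 2 - 32)) = 1428*((½)*(¼)*(-32)) = 1428*(-4) = -5712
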